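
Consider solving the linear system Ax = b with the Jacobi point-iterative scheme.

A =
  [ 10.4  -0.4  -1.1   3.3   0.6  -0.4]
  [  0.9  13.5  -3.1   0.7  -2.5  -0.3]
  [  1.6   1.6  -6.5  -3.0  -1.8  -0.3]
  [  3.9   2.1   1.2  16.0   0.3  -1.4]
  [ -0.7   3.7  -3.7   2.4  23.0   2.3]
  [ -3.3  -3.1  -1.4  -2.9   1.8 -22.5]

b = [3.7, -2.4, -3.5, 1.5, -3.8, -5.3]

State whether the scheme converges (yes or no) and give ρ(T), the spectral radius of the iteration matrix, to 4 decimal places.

yes, ρ = 0.5003

A = D + L + U where D = diag(10.4, 13.5, -6.5, 16, 23, -22.5).
T_J = -D⁻¹(L+U): T[1,2] = -(-3.1)/(13.5) = +0.2296; T[1,1] = 0.
  T[0,:] = [+0.0000, +0.0385, +0.1058, -0.3173, -0.0577, +0.0385]
  T[1,:] = [-0.0667, +0.0000, +0.2296, -0.0519, +0.1852, +0.0222]
  T[2,:] = [+0.2462, +0.2462, +0.0000, -0.4615, -0.2769, -0.0462]
  T[3,:] = [-0.2437, -0.1313, -0.0750, +0.0000, -0.0187, +0.0875]
  T[4,:] = [+0.0304, -0.1609, +0.1609, -0.1043, +0.0000, -0.1000]
  T[5,:] = [-0.1467, -0.1378, -0.0622, -0.1289, +0.0800, +0.0000]
moduli |λ_i(T)| = 0.5003, 0.2364, 0.2364, 0.2275, 0.2275, 0.0360.
ρ(T) = max|λ| = 0.5003; 0.5003 < 1: convergent.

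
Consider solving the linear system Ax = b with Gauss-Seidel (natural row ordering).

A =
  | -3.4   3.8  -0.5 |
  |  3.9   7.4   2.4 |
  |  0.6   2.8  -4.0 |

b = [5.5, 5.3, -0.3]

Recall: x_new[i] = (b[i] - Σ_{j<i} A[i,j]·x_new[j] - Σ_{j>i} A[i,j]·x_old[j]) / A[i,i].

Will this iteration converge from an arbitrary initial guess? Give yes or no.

Write A = D+L+U with D = diag(-3.4, 7.4, -4).
Gauss-Seidel: T = -(D+L)⁻¹U, row 0 first, T[0,1] = -(3.8)/(-3.4) = +1.1176; later rows by forward substitution.
  T[0,:] = [+0.0000 +1.1176 -0.1471]
  T[1,:] = [+0.0000 -0.5890 -0.2468]
  T[2,:] = [+0.0000 -0.2447 -0.1948]
|eigenvalues of T|: 0.7070, 0.0769, 0.0000.
ρ(T) = max|λ| = 0.7070; 0.7070 < 1, so it converges for any x₀.

yes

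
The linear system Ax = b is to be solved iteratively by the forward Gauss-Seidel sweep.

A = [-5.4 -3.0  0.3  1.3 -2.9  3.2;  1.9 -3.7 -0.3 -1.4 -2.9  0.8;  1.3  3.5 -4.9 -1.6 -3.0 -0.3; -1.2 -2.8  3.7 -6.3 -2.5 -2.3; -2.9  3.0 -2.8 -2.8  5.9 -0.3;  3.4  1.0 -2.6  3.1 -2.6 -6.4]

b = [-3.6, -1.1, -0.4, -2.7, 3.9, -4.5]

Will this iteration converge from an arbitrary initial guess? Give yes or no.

Split A = D + L + U, D = diag(-5.4, -3.7, -4.9, -6.3, 5.9, -6.4).
Gauss-Seidel: T = -(D+L)⁻¹U, row 0 first, T[0,1] = -(-3)/(-5.4) = -0.5556; later rows by forward substitution.
  T[0,:] = [+0.0000  -0.5556  +0.0556  +0.2407  -0.5370  +0.5926]
  T[1,:] = [+0.0000  -0.2853  -0.0526  -0.2548  -1.0596  +0.5205]
  T[2,:] = [+0.0000  -0.3512  -0.0228  -0.4446  -1.5116  +0.4678]
  T[3,:] = [+0.0000  +0.0264  -0.0006  -0.1938  -0.7114  -0.4346]
  T[4,:] = [+0.0000  -0.2821  +0.0429  -0.0551  -0.7801  +0.0932]
  T[5,:] = [+0.0000  -0.0697  +0.0128  +0.1972  +0.1356  -0.0423]
moduli |λ_i(T)| = 1.1812, 0.4098, 0.4098, 0.0504, 0.0158, 0.0000.
spectral radius ρ = 1.1812; 1.1812 > 1: divergent.

no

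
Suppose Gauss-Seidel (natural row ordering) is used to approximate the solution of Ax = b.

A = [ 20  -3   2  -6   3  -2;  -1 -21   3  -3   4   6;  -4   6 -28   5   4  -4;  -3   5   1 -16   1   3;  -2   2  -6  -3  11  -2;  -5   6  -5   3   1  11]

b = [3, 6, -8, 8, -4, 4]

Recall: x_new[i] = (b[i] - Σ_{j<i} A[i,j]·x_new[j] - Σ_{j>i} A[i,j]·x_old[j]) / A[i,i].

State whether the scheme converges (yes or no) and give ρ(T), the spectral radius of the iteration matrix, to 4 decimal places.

yes, ρ = 0.5058

Let D = diag(20, -21, -28, -16, 11, 11); L, U the strict triangles.
GS T = -(D+L)⁻¹U: row 0 first, T[0,5] = -(-2)/(20) = +0.1000; later rows by forward substitution.
  T[0,:] = [+0.0000 +0.1500 -0.1000 +0.3000 -0.1500 +0.1000]
  T[1,:] = [+0.0000 -0.0071 +0.1476 -0.1571 +0.1976 +0.2810]
  T[2,:] = [+0.0000 -0.0230 +0.0459 +0.1020 +0.2066 -0.0969]
  T[3,:] = [+0.0000 -0.0318 +0.0678 -0.0990 +0.1653 +0.2505]
  T[4,:] = [+0.0000 +0.0074 -0.0015 +0.1118 +0.0946 +0.1644]
  T[5,:] = [+0.0000 +0.0696 -0.1234 +0.2853 -0.1357 -0.2351]
|eigenvalues of T|: 0.5058, 0.1865, 0.0938, 0.0938, 0.0238, 0.0000.
ρ(T) = max|λ| = 0.5058; 0.5058 < 1: convergent.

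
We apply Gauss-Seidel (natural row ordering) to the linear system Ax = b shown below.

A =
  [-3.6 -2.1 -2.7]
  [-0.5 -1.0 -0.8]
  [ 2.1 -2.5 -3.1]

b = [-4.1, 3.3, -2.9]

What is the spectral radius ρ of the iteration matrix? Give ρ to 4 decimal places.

Let D = diag(-3.6, -1, -3.1); L, U the strict triangles.
GS T = -(D+L)⁻¹U: row 0 first, T[0,1] = -(-2.1)/(-3.6) = -0.5833; later rows by forward substitution.
  T[0,:] = [+0.0000, -0.5833, -0.7500]
  T[1,:] = [+0.0000, +0.2917, -0.4250]
  T[2,:] = [+0.0000, -0.6304, -0.1653]
|λ(T)| sorted: 0.6290, 0.5026, 0.0000.
ρ = 0.6290; 0.6290 < 1, so it converges for any x₀.

0.6290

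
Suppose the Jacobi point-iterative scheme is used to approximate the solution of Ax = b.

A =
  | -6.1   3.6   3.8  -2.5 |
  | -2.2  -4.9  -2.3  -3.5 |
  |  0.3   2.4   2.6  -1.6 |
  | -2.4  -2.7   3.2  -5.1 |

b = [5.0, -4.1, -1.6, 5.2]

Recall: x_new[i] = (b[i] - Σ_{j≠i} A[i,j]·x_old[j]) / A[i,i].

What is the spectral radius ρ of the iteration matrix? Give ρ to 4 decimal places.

1.2870

A = D + L + U where D = diag(-6.1, -4.9, 2.6, -5.1).
Jacobi: T = -D⁻¹(L+U), T[2,3] = -(-1.6)/(2.6) = +0.6154; T[2,2] = 0.
  T[0,:] = [+0.0000 +0.5902 +0.6230 -0.4098]
  T[1,:] = [-0.4490 +0.0000 -0.4694 -0.7143]
  T[2,:] = [-0.1154 -0.9231 +0.0000 +0.6154]
  T[3,:] = [-0.4706 -0.5294 +0.6275 +0.0000]
eigenvalue magnitudes: 1.2870, 0.8158, 0.8158, 0.0471.
ρ(T) = max|λ| = 1.2870; 1.2870 > 1: divergent.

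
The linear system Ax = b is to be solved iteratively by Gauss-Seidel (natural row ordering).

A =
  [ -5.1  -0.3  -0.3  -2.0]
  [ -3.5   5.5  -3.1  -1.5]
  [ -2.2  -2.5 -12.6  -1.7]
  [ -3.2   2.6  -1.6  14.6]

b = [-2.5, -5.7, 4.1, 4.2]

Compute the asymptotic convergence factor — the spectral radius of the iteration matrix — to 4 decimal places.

A = D + L + U where D = diag(-5.1, 5.5, -12.6, 14.6).
T_GS = -(D+L)⁻¹U: row 0 first, T[0,3] = -(-2)/(-5.1) = -0.3922; later rows by forward substitution.
  T[0,:] = [+0.0000 -0.0588 -0.0588 -0.3922]
  T[1,:] = [+0.0000 -0.0374 +0.5262 +0.0232]
  T[2,:] = [+0.0000 +0.0177 -0.0941 -0.0710]
  T[3,:] = [+0.0000 -0.0043 -0.1169 -0.0979]
|eigenvalues of T|: 0.2131, 0.0765, 0.0602, 0.0000.
ρ(T) = max|λ| = 0.2131; 0.2131 < 1, so it converges for any x₀.

0.2131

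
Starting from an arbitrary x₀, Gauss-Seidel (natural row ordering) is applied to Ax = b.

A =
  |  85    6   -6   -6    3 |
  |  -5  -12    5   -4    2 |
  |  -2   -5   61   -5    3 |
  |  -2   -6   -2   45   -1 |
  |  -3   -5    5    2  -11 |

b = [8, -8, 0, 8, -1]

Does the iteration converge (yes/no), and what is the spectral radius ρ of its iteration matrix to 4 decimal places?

yes, ρ = 0.1937

Let D = diag(85, -12, 61, 45, -11); L, U the strict triangles.
Gauss-Seidel: T = -(D+L)⁻¹U, row 0 first, T[0,2] = -(-6)/(85) = +0.0706; later rows by forward substitution.
  T[0,:] = [+0.0000 -0.0706 +0.0706 +0.0706 -0.0353]
  T[1,:] = [+0.0000 +0.0294 +0.3873 -0.3627 +0.1814]
  T[2,:] = [+0.0000 +0.0001 +0.0341 +0.0545 -0.0355]
  T[3,:] = [+0.0000 +0.0008 +0.0563 -0.0428 +0.0433]
  T[4,:] = [+0.0000 +0.0061 -0.1696 +0.1626 -0.0811]
|roots of det(T-λI)|: 0.1937, 0.0726, 0.0322, 0.0322, 0.0000.
ρ(T) = max|λ| = 0.1937; 0.1937 < 1, so it converges for any x₀.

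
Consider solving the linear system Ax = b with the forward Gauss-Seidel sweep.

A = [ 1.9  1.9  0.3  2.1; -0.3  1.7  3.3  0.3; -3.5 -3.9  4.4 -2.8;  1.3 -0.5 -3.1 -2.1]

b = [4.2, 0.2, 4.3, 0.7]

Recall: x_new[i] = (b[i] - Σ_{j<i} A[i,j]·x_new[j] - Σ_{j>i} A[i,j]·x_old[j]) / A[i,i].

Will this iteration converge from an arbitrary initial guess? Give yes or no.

no

Let D = diag(1.9, 1.7, 4.4, -2.1); L, U the strict triangles.
T_GS = -(D+L)⁻¹U: row 0 first, T[0,1] = -(1.9)/(1.9) = -1.0000; later rows by forward substitution.
  T[0,:] = [+0.0000, -1.0000, -0.1579, -1.1053]
  T[1,:] = [+0.0000, -0.1765, -1.9690, -0.3715]
  T[2,:] = [+0.0000, -0.9519, -1.8709, -0.5721]
  T[3,:] = [+0.0000, +0.8281, +3.1329, +0.2488]
|eigenvalues of T|: 1.3339, 1.0243, 0.5597, 0.0000.
ρ(T) = max|λ| = 1.3339; 1.3339 > 1, so it fails to converge.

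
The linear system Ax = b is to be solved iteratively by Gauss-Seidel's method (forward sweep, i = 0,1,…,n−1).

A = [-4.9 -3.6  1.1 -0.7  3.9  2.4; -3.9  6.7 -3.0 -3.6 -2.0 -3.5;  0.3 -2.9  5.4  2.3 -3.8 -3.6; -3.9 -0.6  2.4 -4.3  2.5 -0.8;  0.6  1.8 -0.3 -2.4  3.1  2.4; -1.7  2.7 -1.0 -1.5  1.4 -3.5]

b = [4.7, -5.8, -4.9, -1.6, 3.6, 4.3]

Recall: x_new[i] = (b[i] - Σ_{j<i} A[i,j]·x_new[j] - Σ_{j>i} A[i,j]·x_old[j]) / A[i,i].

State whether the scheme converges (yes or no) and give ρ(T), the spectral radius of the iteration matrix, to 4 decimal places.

no, ρ = 1.2590

Split A = D + L + U, D = diag(-4.9, 6.7, 5.4, -4.3, 3.1, -3.5).
T_GS = -(D+L)⁻¹U: row 0 first, T[0,4] = -(3.9)/(-4.9) = +0.7959; later rows by forward substitution.
  T[0,:] = [+0.0000  -0.7347  +0.2245  -0.1429  +0.7959  +0.4898]
  T[1,:] = [+0.0000  -0.4277  +0.5784  +0.4542  +0.7618  +0.8075]
  T[2,:] = [+0.0000  -0.1889  +0.2982  -0.1741  +1.0686  +1.0731]
  T[3,:] = [+0.0000  +0.6206  -0.1179  -0.0310  +0.3496  -0.1440]
  T[4,:] = [+0.0000  +0.8527  -0.4417  -0.2769  -0.2223  -1.3455]
  T[5,:] = [+0.0000  +0.1560  +0.1258  +0.3720  -0.3430  -0.3981]
|eigenvalues of T|: 1.2590, 0.6489, 0.5867, 0.5867, 0.1089, 0.0000.
ρ = 1.2590; 1.2590 > 1: divergent.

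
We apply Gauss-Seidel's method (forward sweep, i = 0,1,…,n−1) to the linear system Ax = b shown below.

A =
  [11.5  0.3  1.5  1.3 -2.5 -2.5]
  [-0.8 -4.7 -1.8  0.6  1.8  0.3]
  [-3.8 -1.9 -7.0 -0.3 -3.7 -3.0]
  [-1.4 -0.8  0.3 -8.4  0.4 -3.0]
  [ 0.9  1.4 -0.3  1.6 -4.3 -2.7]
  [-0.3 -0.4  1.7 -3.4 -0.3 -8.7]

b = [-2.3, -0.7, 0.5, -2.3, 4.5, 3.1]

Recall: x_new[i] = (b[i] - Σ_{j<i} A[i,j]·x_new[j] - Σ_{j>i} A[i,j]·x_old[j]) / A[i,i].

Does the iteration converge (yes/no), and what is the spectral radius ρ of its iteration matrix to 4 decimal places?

Diagonal D = diag(11.5, -4.7, -7, -8.4, -4.3, -8.7); L, U strict lower/upper.
GS T = -(D+L)⁻¹U: row 0 first, T[0,2] = -(1.5)/(11.5) = -0.1304; later rows by forward substitution.
  T[0,:] = [+0.0000, -0.0261, -0.1304, -0.1130, +0.2174, +0.2174]
  T[1,:] = [+0.0000, +0.0044, -0.3608, +0.1469, +0.3460, +0.0268]
  T[2,:] = [+0.0000, +0.0130, +0.1687, -0.0214, -0.7405, -0.5539]
  T[3,:] = [+0.0000, +0.0044, +0.0621, +0.0041, -0.0480, -0.4157]
  T[4,:] = [+0.0000, -0.0033, -0.1334, +0.0272, +0.1919, -0.6897]
  T[5,:] = [+0.0000, +0.0016, +0.0344, -0.0096, -0.1560, +0.0693]
|roots of det(T-λI)|: 0.6027, 0.2590, 0.0823, 0.0083, 0.0042, 0.0000.
ρ = 0.6027; 0.6027 < 1 ⇒ converges.

yes, ρ = 0.6027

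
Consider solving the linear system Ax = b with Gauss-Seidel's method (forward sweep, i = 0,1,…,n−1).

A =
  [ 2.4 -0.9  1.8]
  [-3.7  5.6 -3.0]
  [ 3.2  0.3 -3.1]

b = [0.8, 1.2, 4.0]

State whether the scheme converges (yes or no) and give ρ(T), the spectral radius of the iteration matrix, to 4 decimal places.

A = D + L + U where D = diag(2.4, 5.6, -3.1).
GS T = -(D+L)⁻¹U: row 0 first, T[0,1] = -(-0.9)/(2.4) = +0.3750; later rows by forward substitution.
  T[0,:] = [+0.0000, +0.3750, -0.7500]
  T[1,:] = [+0.0000, +0.2478, +0.0402]
  T[2,:] = [+0.0000, +0.4111, -0.7703]
|eigenvalues of T|: 0.7863, 0.2637, 0.0000.
spectral radius ρ = 0.7863; 0.7863 < 1: convergent.

yes, ρ = 0.7863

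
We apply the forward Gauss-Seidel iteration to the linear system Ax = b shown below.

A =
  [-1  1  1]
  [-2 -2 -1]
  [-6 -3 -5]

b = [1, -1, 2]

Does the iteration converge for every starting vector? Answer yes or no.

no

Split A = D + L + U, D = diag(-1, -2, -5).
GS T = -(D+L)⁻¹U: row 0 first, T[0,2] = -(1)/(-1) = +1.0000; later rows by forward substitution.
  T[0,:] = [+0.0000, +1.0000, +1.0000]
  T[1,:] = [+0.0000, -1.0000, -1.5000]
  T[2,:] = [+0.0000, -0.6000, -0.3000]
|roots of det(T-λI)|: 1.6612, 0.3612, 0.0000.
ρ(T) = max|λ| = 1.6612; 1.6612 > 1 ⇒ diverges.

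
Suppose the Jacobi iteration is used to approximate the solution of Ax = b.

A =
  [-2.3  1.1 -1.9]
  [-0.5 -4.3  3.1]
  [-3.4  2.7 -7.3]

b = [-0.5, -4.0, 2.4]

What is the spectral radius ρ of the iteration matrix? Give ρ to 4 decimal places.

A = D + L + U where D = diag(-2.3, -4.3, -7.3).
Jacobi T = -D⁻¹(L+U): T[0,1] = -(1.1)/(-2.3) = +0.4783; T[0,0] = 0.
  T[0,:] = [+0.0000  +0.4783  -0.8261]
  T[1,:] = [-0.1163  +0.0000  +0.7209]
  T[2,:] = [-0.4658  +0.3699  +0.0000]
|eigenvalues of T|: 0.8608, 0.6304, 0.2305.
spectral radius ρ = 0.8608; 0.8608 < 1, so it converges for any x₀.

0.8608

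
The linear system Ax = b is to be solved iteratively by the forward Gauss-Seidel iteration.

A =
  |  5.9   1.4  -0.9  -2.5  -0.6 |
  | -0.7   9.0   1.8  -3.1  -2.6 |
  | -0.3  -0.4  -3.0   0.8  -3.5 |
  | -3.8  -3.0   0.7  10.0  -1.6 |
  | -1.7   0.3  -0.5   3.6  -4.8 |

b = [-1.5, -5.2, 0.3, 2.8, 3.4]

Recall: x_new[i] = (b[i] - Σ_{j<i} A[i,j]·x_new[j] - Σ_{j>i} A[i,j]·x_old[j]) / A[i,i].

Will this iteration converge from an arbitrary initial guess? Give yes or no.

Let D = diag(5.9, 9, -3, 10, -4.8); L, U the strict triangles.
T_GS = -(D+L)⁻¹U: row 0 first, T[0,1] = -(1.4)/(5.9) = -0.2373; later rows by forward substitution.
  T[0,:] = [+0.0000, -0.2373, +0.1525, +0.4237, +0.1017]
  T[1,:] = [+0.0000, -0.0185, -0.1881, +0.3774, +0.2968]
  T[2,:] = [+0.0000, +0.0262, +0.0098, +0.1740, -1.2164]
  T[3,:] = [+0.0000, -0.0975, +0.0008, +0.2621, +0.3728]
  T[4,:] = [+0.0000, +0.0070, -0.0662, +0.0519, +0.3889]
|eigenvalues of T|: 0.5629, 0.1733, 0.0857, 0.0857, 0.0000.
ρ(T) = max|λ| = 0.5629; 0.5629 < 1, so it converges for any x₀.

yes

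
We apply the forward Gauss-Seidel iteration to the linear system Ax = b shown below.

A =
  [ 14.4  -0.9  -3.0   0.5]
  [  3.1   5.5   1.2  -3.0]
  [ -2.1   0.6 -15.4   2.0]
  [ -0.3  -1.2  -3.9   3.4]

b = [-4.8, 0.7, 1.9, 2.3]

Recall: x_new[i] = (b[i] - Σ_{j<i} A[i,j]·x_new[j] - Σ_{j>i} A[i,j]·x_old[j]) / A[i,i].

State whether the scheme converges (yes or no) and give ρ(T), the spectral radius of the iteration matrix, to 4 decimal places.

yes, ρ = 0.2879

A = D + L + U where D = diag(14.4, 5.5, -15.4, 3.4).
T_GS = -(D+L)⁻¹U: row 0 first, T[0,3] = -(0.5)/(14.4) = -0.0347; later rows by forward substitution.
  T[0,:] = [+0.0000 +0.0625 +0.2083 -0.0347]
  T[1,:] = [+0.0000 -0.0352 -0.3356 +0.5650]
  T[2,:] = [+0.0000 -0.0099 -0.0415 +0.1566]
  T[3,:] = [+0.0000 -0.0183 -0.1477 +0.3760]
|eigenvalues of T|: 0.2879, 0.0297, 0.0183, 0.0000.
spectral radius ρ = 0.2879; 0.2879 < 1, so it converges for any x₀.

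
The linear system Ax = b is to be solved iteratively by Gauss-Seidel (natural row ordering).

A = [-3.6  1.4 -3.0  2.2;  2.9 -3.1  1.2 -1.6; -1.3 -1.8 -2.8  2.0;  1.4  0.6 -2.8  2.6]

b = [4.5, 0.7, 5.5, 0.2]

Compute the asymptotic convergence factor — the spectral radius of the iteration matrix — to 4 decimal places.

1.2779

Split A = D + L + U, D = diag(-3.6, -3.1, -2.8, 2.6).
GS T = -(D+L)⁻¹U: row 0 first, T[0,1] = -(1.4)/(-3.6) = +0.3889; later rows by forward substitution.
  T[0,:] = [+0.0000, +0.3889, -0.8333, +0.6111]
  T[1,:] = [+0.0000, +0.3638, -0.3925, +0.0556]
  T[2,:] = [+0.0000, -0.4144, +0.6392, +0.3948]
  T[3,:] = [+0.0000, -0.7397, +1.2277, +0.0833]
moduli |λ_i(T)| = 1.2779, 0.3292, 0.1376, 0.0000.
spectral radius ρ = 1.2779; 1.2779 > 1: divergent.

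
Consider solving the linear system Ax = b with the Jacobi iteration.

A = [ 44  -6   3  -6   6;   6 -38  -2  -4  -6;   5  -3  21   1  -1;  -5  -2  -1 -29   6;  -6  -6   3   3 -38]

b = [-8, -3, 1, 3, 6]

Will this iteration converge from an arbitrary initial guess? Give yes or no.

Let D = diag(44, -38, 21, -29, -38); L, U the strict triangles.
T_J = -D⁻¹(L+U): T[3,0] = -(-5)/(-29) = -0.1724; T[3,3] = 0.
  T[0,:] = [+0.0000  +0.1364  -0.0682  +0.1364  -0.1364]
  T[1,:] = [+0.1579  +0.0000  -0.0526  -0.1053  -0.1579]
  T[2,:] = [-0.2381  +0.1429  +0.0000  -0.0476  +0.0476]
  T[3,:] = [-0.1724  -0.0690  -0.0345  +0.0000  +0.2069]
  T[4,:] = [-0.1579  -0.1579  +0.0789  +0.0789  +0.0000]
|roots of det(T-λI)|: 0.2988, 0.2024, 0.2024, 0.1719, 0.1439.
spectral radius ρ = 0.2988; 0.2988 < 1, so it converges for any x₀.

yes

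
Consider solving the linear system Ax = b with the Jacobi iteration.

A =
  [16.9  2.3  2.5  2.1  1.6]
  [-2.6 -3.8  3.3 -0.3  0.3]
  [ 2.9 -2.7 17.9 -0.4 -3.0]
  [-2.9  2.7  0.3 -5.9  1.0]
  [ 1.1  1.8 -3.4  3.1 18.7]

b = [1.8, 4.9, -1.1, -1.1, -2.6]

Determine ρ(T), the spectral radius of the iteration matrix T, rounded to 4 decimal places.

Split A = D + L + U, D = diag(16.9, -3.8, 17.9, -5.9, 18.7).
T_J = -D⁻¹(L+U): T[2,3] = -(-0.4)/(17.9) = +0.0223; T[2,2] = 0.
  T[0,:] = [+0.0000 -0.1361 -0.1479 -0.1243 -0.0947]
  T[1,:] = [-0.6842 +0.0000 +0.8684 -0.0789 +0.0789]
  T[2,:] = [-0.1620 +0.1508 +0.0000 +0.0223 +0.1676]
  T[3,:] = [-0.4915 +0.4576 +0.0508 +0.0000 +0.1695]
  T[4,:] = [-0.0588 -0.0963 +0.1818 -0.1658 +0.0000]
eigenvalue magnitudes: 0.5661, 0.3649, 0.3649, 0.2063, 0.1086.
spectral radius ρ = 0.5661; 0.5661 < 1: convergent.

0.5661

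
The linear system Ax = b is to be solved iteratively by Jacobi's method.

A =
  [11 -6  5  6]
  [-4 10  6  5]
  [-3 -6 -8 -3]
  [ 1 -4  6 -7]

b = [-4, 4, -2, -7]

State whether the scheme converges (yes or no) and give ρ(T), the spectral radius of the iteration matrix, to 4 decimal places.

no, ρ = 1.2348

Write A = D+L+U with D = diag(11, 10, -8, -7).
T_J = -D⁻¹(L+U): T[0,2] = -(5)/(11) = -0.4545; T[0,0] = 0.
  T[0,:] = [+0.0000  +0.5455  -0.4545  -0.5455]
  T[1,:] = [+0.4000  +0.0000  -0.6000  -0.5000]
  T[2,:] = [-0.3750  -0.7500  +0.0000  -0.3750]
  T[3,:] = [+0.1429  -0.5714  +0.8571  +0.0000]
|eigenvalues of T|: 1.2348, 0.6472, 0.6472, 0.5969.
ρ(T) = max|λ| = 1.2348; 1.2348 > 1 ⇒ diverges.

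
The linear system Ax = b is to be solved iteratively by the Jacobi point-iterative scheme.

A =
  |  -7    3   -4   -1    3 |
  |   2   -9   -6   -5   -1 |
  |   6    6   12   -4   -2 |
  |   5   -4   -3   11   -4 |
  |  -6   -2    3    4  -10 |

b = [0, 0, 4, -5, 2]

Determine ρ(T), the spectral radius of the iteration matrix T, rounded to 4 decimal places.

1.1239

A = D + L + U where D = diag(-7, -9, 12, 11, -10).
T_J = -D⁻¹(L+U): T[1,2] = -(-6)/(-9) = -0.6667; T[1,1] = 0.
  T[0,:] = [+0.0000 +0.4286 -0.5714 -0.1429 +0.4286]
  T[1,:] = [+0.2222 +0.0000 -0.6667 -0.5556 -0.1111]
  T[2,:] = [-0.5000 -0.5000 +0.0000 +0.3333 +0.1667]
  T[3,:] = [-0.4545 +0.3636 +0.2727 +0.0000 +0.3636]
  T[4,:] = [-0.6000 -0.2000 +0.3000 +0.4000 +0.0000]
|roots of det(T-λI)|: 1.1239, 0.4683, 0.4683, 0.4250, 0.4250.
ρ(T) = max|λ| = 1.1239; 1.1239 > 1 ⇒ diverges.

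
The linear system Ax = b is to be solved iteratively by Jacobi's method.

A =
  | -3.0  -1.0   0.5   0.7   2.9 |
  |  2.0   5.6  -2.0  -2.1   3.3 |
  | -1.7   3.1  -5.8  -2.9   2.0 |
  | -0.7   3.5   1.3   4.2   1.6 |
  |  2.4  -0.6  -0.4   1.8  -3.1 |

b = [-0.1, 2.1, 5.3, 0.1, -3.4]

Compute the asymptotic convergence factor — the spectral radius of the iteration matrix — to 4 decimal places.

1.2449

A = D + L + U where D = diag(-3, 5.6, -5.8, 4.2, -3.1).
Jacobi: T = -D⁻¹(L+U), T[1,0] = -(2)/(5.6) = -0.3571; T[1,1] = 0.
  T[0,:] = [+0.0000 -0.3333 +0.1667 +0.2333 +0.9667]
  T[1,:] = [-0.3571 +0.0000 +0.3571 +0.3750 -0.5893]
  T[2,:] = [-0.2931 +0.5345 +0.0000 -0.5000 +0.3448]
  T[3,:] = [+0.1667 -0.8333 -0.3095 +0.0000 -0.3810]
  T[4,:] = [+0.7742 -0.1935 -0.1290 +0.5806 +0.0000]
eigenvalue magnitudes: 1.2449, 0.6670, 0.6396, 0.6396, 0.0295.
ρ(T) = max|λ| = 1.2449; 1.2449 > 1, so it fails to converge.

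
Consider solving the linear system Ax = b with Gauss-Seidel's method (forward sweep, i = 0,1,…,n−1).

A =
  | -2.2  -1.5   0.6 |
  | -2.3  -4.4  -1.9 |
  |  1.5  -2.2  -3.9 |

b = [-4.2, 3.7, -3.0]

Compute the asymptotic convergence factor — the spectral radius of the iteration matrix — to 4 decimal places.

0.9098

Write A = D+L+U with D = diag(-2.2, -4.4, -3.9).
Gauss-Seidel: T = -(D+L)⁻¹U, row 0 first, T[0,1] = -(-1.5)/(-2.2) = -0.6818; later rows by forward substitution.
  T[0,:] = [+0.0000, -0.6818, +0.2727]
  T[1,:] = [+0.0000, +0.3564, -0.5744]
  T[2,:] = [+0.0000, -0.4633, +0.4289]
|eigenvalues of T|: 0.9098, 0.1245, 0.0000.
ρ(T) = max|λ| = 0.9098; 0.9098 < 1 ⇒ converges.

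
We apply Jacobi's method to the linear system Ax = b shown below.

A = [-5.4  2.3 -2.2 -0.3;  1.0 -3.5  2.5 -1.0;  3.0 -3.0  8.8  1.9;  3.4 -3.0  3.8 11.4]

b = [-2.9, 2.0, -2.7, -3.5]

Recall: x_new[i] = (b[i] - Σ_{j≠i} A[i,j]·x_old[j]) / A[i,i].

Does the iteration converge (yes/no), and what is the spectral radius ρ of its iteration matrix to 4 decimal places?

Split A = D + L + U, D = diag(-5.4, -3.5, 8.8, 11.4).
Jacobi: T = -D⁻¹(L+U), T[3,0] = -(3.4)/(11.4) = -0.2982; T[3,3] = 0.
  T[0,:] = [+0.0000  +0.4259  -0.4074  -0.0556]
  T[1,:] = [+0.2857  +0.0000  +0.7143  -0.2857]
  T[2,:] = [-0.3409  +0.3409  +0.0000  -0.2159]
  T[3,:] = [-0.2982  +0.2632  -0.3333  +0.0000]
|λ(T)| sorted: 0.8388, 0.4066, 0.4066, 0.0256.
ρ(T) = max|λ| = 0.8388; 0.8388 < 1 ⇒ converges.

yes, ρ = 0.8388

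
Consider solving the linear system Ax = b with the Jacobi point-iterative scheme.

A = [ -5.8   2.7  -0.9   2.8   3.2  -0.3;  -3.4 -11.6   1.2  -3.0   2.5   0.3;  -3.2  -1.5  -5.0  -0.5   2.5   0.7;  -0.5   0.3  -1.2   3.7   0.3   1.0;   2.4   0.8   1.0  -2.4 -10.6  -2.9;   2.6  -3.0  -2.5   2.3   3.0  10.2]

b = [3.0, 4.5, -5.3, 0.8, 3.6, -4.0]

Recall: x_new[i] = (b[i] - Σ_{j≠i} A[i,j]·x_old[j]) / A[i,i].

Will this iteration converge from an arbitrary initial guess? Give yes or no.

yes

Let D = diag(-5.8, -11.6, -5, 3.7, -10.6, 10.2); L, U the strict triangles.
T_J = -D⁻¹(L+U): T[2,3] = -(-0.5)/(-5) = -0.1000; T[2,2] = 0.
  T[0,:] = [+0.0000  +0.4655  -0.1552  +0.4828  +0.5517  -0.0517]
  T[1,:] = [-0.2931  +0.0000  +0.1034  -0.2586  +0.2155  +0.0259]
  T[2,:] = [-0.6400  -0.3000  +0.0000  -0.1000  +0.5000  +0.1400]
  T[3,:] = [+0.1351  -0.0811  +0.3243  +0.0000  -0.0811  -0.2703]
  T[4,:] = [+0.2264  +0.0755  +0.0943  -0.2264  +0.0000  -0.2736]
  T[5,:] = [-0.2549  +0.2941  +0.2451  -0.2255  -0.2941  +0.0000]
eigenvalue magnitudes: 0.8936, 0.5804, 0.4896, 0.4896, 0.3162, 0.1057.
ρ(T) = max|λ| = 0.8936; 0.8936 < 1: convergent.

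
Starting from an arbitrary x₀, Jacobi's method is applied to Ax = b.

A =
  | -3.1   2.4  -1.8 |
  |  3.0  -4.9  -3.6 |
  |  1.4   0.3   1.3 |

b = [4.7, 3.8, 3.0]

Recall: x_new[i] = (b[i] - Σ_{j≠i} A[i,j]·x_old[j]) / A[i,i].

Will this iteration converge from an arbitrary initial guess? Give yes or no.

no

Write A = D+L+U with D = diag(-3.1, -4.9, 1.3).
T_J = -D⁻¹(L+U): T[0,2] = -(-1.8)/(-3.1) = -0.5806; T[0,0] = 0.
  T[0,:] = [+0.0000 +0.7742 -0.5806]
  T[1,:] = [+0.6122 +0.0000 -0.7347]
  T[2,:] = [-1.0769 -0.2308 +0.0000]
|eigenvalues of T|: 1.3373, 0.7207, 0.7207.
ρ = 1.3373; 1.3373 > 1: divergent.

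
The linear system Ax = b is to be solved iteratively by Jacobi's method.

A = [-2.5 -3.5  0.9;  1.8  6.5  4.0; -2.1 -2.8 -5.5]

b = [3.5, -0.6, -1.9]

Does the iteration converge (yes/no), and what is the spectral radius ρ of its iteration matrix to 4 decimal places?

Write A = D+L+U with D = diag(-2.5, 6.5, -5.5).
Jacobi: T = -D⁻¹(L+U), T[1,2] = -(4)/(6.5) = -0.6154; T[1,1] = 0.
  T[0,:] = [+0.0000  -1.4000  +0.3600]
  T[1,:] = [-0.2769  +0.0000  -0.6154]
  T[2,:] = [-0.3818  -0.5091  +0.0000]
|λ(T)| sorted: 0.9290, 0.5472, 0.5472.
ρ = 0.9290; 0.9290 < 1: convergent.

yes, ρ = 0.9290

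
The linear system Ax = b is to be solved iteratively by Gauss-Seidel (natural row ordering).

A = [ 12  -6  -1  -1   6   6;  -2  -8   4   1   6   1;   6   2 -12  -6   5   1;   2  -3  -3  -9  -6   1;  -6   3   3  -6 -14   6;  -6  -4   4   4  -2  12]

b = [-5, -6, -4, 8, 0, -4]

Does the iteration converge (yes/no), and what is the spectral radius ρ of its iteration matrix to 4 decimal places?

Diagonal D = diag(12, -8, -12, -9, -14, 12); L, U strict lower/upper.
T_GS = -(D+L)⁻¹U: row 0 first, T[0,1] = -(-6)/(12) = +0.5000; later rows by forward substitution.
  T[0,:] = [+0.0000 +0.5000 +0.0833 +0.0833 -0.5000 -0.5000]
  T[1,:] = [+0.0000 -0.1250 +0.4792 +0.1042 +0.8750 +0.2500]
  T[2,:] = [+0.0000 +0.2292 +0.1215 -0.4410 +0.3125 -0.1250]
  T[3,:] = [+0.0000 +0.0764 -0.1817 +0.1308 -1.1736 -0.0417]
  T[4,:] = [+0.0000 -0.2247 +0.1709 -0.1639 +0.9717 +0.6875]
  T[5,:] = [+0.0000 +0.0690 +0.2499 +0.1525 +0.4907 +0.0035]
|λ(T)| sorted: 1.3666, 0.3579, 0.3579, 0.3194, 0.3194, 0.0000.
ρ(T) = max|λ| = 1.3666; 1.3666 > 1 ⇒ diverges.

no, ρ = 1.3666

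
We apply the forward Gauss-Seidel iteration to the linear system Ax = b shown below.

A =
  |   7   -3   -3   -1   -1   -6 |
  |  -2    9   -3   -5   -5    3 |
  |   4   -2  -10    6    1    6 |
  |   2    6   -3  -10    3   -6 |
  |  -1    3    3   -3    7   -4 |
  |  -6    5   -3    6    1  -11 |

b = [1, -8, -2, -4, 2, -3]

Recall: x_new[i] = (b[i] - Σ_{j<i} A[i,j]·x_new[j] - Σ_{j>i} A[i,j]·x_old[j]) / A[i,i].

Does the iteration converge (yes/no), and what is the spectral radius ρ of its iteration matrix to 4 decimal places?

A = D + L + U where D = diag(7, 9, -10, -10, 7, -11).
Gauss-Seidel: T = -(D+L)⁻¹U, row 0 first, T[0,5] = -(-6)/(7) = +0.8571; later rows by forward substitution.
  T[0,:] = [+0.0000 +0.4286 +0.4286 +0.1429 +0.1429 +0.8571]
  T[1,:] = [+0.0000 +0.0952 +0.4286 +0.5873 +0.5873 -0.1429]
  T[2,:] = [+0.0000 +0.1524 +0.0857 +0.5397 +0.0397 +0.9714]
  T[3,:] = [+0.0000 +0.0971 +0.3171 +0.2190 +0.6690 -0.8057]
  T[4,:] = [+0.0000 -0.0033 -0.0233 -0.3687 +0.0384 -0.0065]
  T[5,:] = [+0.0000 -0.1793 +0.1085 +0.1278 +0.5466 -1.2375]
|eigenvalues of T|: 1.1584, 0.3992, 0.3992, 0.2566, 0.1692, 0.0000.
spectral radius ρ = 1.1584; 1.1584 > 1 ⇒ diverges.

no, ρ = 1.1584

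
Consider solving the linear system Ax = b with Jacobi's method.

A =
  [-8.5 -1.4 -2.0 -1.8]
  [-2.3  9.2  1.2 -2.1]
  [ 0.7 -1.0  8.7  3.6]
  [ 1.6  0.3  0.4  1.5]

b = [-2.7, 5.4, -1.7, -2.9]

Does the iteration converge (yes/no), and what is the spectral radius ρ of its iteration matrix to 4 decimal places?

Write A = D+L+U with D = diag(-8.5, 9.2, 8.7, 1.5).
Jacobi T = -D⁻¹(L+U): T[3,2] = -(0.4)/(1.5) = -0.2667; T[3,3] = 0.
  T[0,:] = [+0.0000, -0.1647, -0.2353, -0.2118]
  T[1,:] = [+0.2500, +0.0000, -0.1304, +0.2283]
  T[2,:] = [-0.0805, +0.1149, +0.0000, -0.4138]
  T[3,:] = [-1.0667, -0.2000, -0.2667, +0.0000]
eigenvalue magnitudes: 0.6563, 0.4173, 0.2786, 0.2786.
ρ(T) = max|λ| = 0.6563; 0.6563 < 1, so it converges for any x₀.

yes, ρ = 0.6563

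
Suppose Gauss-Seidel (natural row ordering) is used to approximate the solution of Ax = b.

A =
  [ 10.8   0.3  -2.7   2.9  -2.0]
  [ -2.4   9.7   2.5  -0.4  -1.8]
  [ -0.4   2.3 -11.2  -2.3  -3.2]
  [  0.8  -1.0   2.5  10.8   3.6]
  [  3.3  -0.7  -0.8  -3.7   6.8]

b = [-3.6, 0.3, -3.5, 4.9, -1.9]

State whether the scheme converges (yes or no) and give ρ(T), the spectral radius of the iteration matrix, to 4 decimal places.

A = D + L + U where D = diag(10.8, 9.7, -11.2, 10.8, 6.8).
GS T = -(D+L)⁻¹U: row 0 first, T[0,1] = -(0.3)/(10.8) = -0.0278; later rows by forward substitution.
  T[0,:] = [+0.0000 -0.0278 +0.2500 -0.2685 +0.1852]
  T[1,:] = [+0.0000 -0.0069 -0.1959 -0.0252 +0.2314]
  T[2,:] = [+0.0000 -0.0004 -0.0492 -0.2009 -0.2448]
  T[3,:] = [+0.0000 +0.0015 -0.0253 +0.0641 -0.2690]
  T[4,:] = [+0.0000 +0.0135 -0.1610 +0.1389 -0.2412]
|λ(T)| sorted: 0.3486, 0.1677, 0.1677, 0.0243, 0.0000.
ρ = 0.3486; 0.3486 < 1, so it converges for any x₀.

yes, ρ = 0.3486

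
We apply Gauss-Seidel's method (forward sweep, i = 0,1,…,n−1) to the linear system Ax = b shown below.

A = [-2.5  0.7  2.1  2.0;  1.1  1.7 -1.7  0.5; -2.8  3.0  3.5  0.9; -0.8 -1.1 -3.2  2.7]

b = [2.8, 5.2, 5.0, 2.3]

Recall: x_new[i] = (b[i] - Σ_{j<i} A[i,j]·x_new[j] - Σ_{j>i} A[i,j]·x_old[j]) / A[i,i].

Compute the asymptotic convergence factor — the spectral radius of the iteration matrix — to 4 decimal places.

A = D + L + U where D = diag(-2.5, 1.7, 3.5, 2.7).
Gauss-Seidel: T = -(D+L)⁻¹U, row 0 first, T[0,1] = -(0.7)/(-2.5) = +0.2800; later rows by forward substitution.
  T[0,:] = [+0.0000 +0.2800 +0.8400 +0.8000]
  T[1,:] = [+0.0000 -0.1812 +0.4565 -0.8118]
  T[2,:] = [+0.0000 +0.3793 +0.2807 +1.0787]
  T[3,:] = [+0.0000 +0.4587 +0.7676 +1.1847]
|λ(T)| sorted: 1.6224, 0.3733, 0.0352, 0.0000.
ρ(T) = max|λ| = 1.6224; 1.6224 > 1: divergent.

1.6224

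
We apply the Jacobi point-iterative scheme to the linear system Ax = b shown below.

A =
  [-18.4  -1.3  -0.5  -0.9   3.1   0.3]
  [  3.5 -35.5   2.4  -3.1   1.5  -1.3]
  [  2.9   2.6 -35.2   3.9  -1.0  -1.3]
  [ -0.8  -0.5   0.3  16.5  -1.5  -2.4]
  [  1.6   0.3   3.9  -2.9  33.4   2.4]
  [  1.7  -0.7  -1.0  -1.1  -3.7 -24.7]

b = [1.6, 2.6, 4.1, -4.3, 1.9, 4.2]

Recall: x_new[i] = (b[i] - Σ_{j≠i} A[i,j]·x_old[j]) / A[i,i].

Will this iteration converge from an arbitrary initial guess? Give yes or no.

yes

Write A = D+L+U with D = diag(-18.4, -35.5, -35.2, 16.5, 33.4, -24.7).
Jacobi T = -D⁻¹(L+U): T[0,2] = -(-0.5)/(-18.4) = -0.0272; T[0,0] = 0.
  T[0,:] = [+0.0000 -0.0707 -0.0272 -0.0489 +0.1685 +0.0163]
  T[1,:] = [+0.0986 +0.0000 +0.0676 -0.0873 +0.0423 -0.0366]
  T[2,:] = [+0.0824 +0.0739 +0.0000 +0.1108 -0.0284 -0.0369]
  T[3,:] = [+0.0485 +0.0303 -0.0182 +0.0000 +0.0909 +0.1455]
  T[4,:] = [-0.0479 -0.0090 -0.1168 +0.0868 +0.0000 -0.0719]
  T[5,:] = [+0.0688 -0.0283 -0.0405 -0.0445 -0.1498 +0.0000]
|λ(T)| sorted: 0.2192, 0.1432, 0.1432, 0.1331, 0.1331, 0.0455.
ρ = 0.2192; 0.2192 < 1: convergent.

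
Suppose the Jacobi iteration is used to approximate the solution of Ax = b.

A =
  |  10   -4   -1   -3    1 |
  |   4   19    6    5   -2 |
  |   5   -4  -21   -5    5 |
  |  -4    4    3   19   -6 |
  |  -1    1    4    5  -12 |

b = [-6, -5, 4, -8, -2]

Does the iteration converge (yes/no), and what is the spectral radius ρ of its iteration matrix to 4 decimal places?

Diagonal D = diag(10, 19, -21, 19, -12); L, U strict lower/upper.
T_J = -D⁻¹(L+U): T[4,2] = -(4)/(-12) = +0.3333; T[4,4] = 0.
  T[0,:] = [+0.0000 +0.4000 +0.1000 +0.3000 -0.1000]
  T[1,:] = [-0.2105 +0.0000 -0.3158 -0.2632 +0.1053]
  T[2,:] = [+0.2381 -0.1905 +0.0000 -0.2381 +0.2381]
  T[3,:] = [+0.2105 -0.2105 -0.1579 +0.0000 +0.3158]
  T[4,:] = [-0.0833 +0.0833 +0.3333 +0.4167 +0.0000]
|roots of det(T-λI)|: 0.8205, 0.4221, 0.2884, 0.2884, 0.1572.
ρ(T) = max|λ| = 0.8205; 0.8205 < 1 ⇒ converges.

yes, ρ = 0.8205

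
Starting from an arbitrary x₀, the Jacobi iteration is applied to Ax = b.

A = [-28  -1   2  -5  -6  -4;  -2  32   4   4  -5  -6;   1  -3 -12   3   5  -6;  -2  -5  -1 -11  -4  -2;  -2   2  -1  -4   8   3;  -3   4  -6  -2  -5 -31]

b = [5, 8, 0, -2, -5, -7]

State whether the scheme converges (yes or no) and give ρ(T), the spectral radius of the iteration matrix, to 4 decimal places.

A = D + L + U where D = diag(-28, 32, -12, -11, 8, -31).
Jacobi: T = -D⁻¹(L+U), T[2,0] = -(1)/(-12) = +0.0833; T[2,2] = 0.
  T[0,:] = [+0.0000, -0.0357, +0.0714, -0.1786, -0.2143, -0.1429]
  T[1,:] = [+0.0625, +0.0000, -0.1250, -0.1250, +0.1562, +0.1875]
  T[2,:] = [+0.0833, -0.2500, +0.0000, +0.2500, +0.4167, -0.5000]
  T[3,:] = [-0.1818, -0.4545, -0.0909, +0.0000, -0.3636, -0.1818]
  T[4,:] = [+0.2500, -0.2500, +0.1250, +0.5000, +0.0000, -0.3750]
  T[5,:] = [-0.0968, +0.1290, -0.1935, -0.0645, -0.1613, +0.0000]
|eigenvalues of T|: 0.5309, 0.4408, 0.4408, 0.3416, 0.2803, 0.2452.
spectral radius ρ = 0.5309; 0.5309 < 1, so it converges for any x₀.

yes, ρ = 0.5309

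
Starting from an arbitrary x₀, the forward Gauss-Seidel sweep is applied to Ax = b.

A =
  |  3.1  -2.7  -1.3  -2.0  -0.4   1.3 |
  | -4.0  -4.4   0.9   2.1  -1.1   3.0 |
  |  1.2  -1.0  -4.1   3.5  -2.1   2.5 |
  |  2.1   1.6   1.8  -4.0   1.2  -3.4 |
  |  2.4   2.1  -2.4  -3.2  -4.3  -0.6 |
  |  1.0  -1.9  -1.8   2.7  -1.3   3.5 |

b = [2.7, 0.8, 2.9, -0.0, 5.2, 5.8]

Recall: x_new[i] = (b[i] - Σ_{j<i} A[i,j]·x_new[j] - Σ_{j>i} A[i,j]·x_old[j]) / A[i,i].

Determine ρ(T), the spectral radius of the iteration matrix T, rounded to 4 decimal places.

Diagonal D = diag(3.1, -4.4, -4.1, -4, -4.3, 3.5); L, U strict lower/upper.
T_GS = -(D+L)⁻¹U: row 0 first, T[0,2] = -(-1.3)/(3.1) = +0.4194; later rows by forward substitution.
  T[0,:] = [+0.0000, +0.8710, +0.4194, +0.6452, +0.1290, -0.4194]
  T[1,:] = [+0.0000, -0.7918, -0.1767, -0.1092, -0.3673, +1.0630]
  T[2,:] = [+0.0000, +0.4480, +0.1658, +1.0691, -0.3848, +0.2277]
  T[3,:] = [+0.0000, +0.3422, +0.2241, +0.7761, +0.0476, -0.5425]
  T[4,:] = [+0.0000, -0.4053, -0.1116, -0.8676, +0.0720, +0.4222]
  T[5,:] = [+0.0000, -0.8627, -0.3448, -0.6148, -0.4442, +1.3893]
|λ(T)| sorted: 1.3726, 0.3670, 0.3670, 0.3045, 0.0323, 0.0000.
spectral radius ρ = 1.3726; 1.3726 > 1 ⇒ diverges.

1.3726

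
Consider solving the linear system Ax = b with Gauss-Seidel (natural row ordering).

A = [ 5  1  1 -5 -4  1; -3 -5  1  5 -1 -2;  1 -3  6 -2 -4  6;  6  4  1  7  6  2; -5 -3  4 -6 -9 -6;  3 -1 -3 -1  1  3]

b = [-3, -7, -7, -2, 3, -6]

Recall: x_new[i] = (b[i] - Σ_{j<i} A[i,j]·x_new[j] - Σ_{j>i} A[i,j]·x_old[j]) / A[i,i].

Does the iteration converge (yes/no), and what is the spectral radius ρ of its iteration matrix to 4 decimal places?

Let D = diag(5, -5, 6, 7, -9, 3); L, U the strict triangles.
T_GS = -(D+L)⁻¹U: row 0 first, T[0,5] = -(1)/(5) = -0.2000; later rows by forward substitution.
  T[0,:] = [+0.0000 -0.2000 -0.2000 +1.0000 +0.8000 -0.2000]
  T[1,:] = [+0.0000 +0.1200 +0.3200 +0.4000 -0.6800 -0.2800]
  T[2,:] = [+0.0000 +0.0933 +0.1933 +0.3667 +0.1933 -1.1067]
  T[3,:] = [+0.0000 +0.0895 -0.0390 -1.1381 -1.1819 +0.2038]
  T[4,:] = [+0.0000 +0.0529 +0.1164 +0.2328 +0.6561 -1.0899]
  T[5,:] = [+0.0000 +0.3455 +0.4482 -0.9570 -1.4460 -0.5687]
|roots of det(T-λI)|: 1.5526, 1.0952, 0.4877, 0.4877, 0.0188, 0.0000.
spectral radius ρ = 1.5526; 1.5526 > 1: divergent.

no, ρ = 1.5526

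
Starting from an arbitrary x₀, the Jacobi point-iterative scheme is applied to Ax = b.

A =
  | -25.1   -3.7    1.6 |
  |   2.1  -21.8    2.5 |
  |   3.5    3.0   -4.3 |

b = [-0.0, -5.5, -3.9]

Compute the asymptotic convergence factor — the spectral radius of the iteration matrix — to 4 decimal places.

Diagonal D = diag(-25.1, -21.8, -4.3); L, U strict lower/upper.
Jacobi T = -D⁻¹(L+U): T[0,2] = -(1.6)/(-25.1) = +0.0637; T[0,0] = 0.
  T[0,:] = [+0.0000 -0.1474 +0.0637]
  T[1,:] = [+0.0963 +0.0000 +0.1147]
  T[2,:] = [+0.8140 +0.6977 +0.0000]
|roots of det(T-λI)|: 0.3779, 0.2920, 0.0859.
ρ = 0.3779; 0.3779 < 1, so it converges for any x₀.

0.3779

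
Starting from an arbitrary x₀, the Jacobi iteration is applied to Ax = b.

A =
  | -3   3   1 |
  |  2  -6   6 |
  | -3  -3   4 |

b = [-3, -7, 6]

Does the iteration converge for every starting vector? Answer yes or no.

Split A = D + L + U, D = diag(-3, -6, 4).
Jacobi T = -D⁻¹(L+U): T[1,2] = -(6)/(-6) = +1.0000; T[1,1] = 0.
  T[0,:] = [+0.0000  +1.0000  +0.3333]
  T[1,:] = [+0.3333  +0.0000  +1.0000]
  T[2,:] = [+0.7500  +0.7500  +0.0000]
|λ(T)| sorted: 1.3902, 0.7742, 0.7742.
spectral radius ρ = 1.3902; 1.3902 > 1: divergent.

no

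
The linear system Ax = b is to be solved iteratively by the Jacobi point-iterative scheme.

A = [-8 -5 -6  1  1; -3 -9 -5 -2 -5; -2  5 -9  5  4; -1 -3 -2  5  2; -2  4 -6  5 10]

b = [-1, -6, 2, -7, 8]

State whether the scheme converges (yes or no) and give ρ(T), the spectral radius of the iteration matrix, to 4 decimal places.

Let D = diag(-8, -9, -9, 5, 10); L, U the strict triangles.
Jacobi: T = -D⁻¹(L+U), T[2,1] = -(5)/(-9) = +0.5556; T[2,2] = 0.
  T[0,:] = [+0.0000, -0.6250, -0.7500, +0.1250, +0.1250]
  T[1,:] = [-0.3333, +0.0000, -0.5556, -0.2222, -0.5556]
  T[2,:] = [-0.2222, +0.5556, +0.0000, +0.5556, +0.4444]
  T[3,:] = [+0.2000, +0.6000, +0.4000, +0.0000, -0.4000]
  T[4,:] = [+0.2000, -0.4000, +0.6000, -0.5000, +0.0000]
|roots of det(T-λI)|: 1.1438, 0.5904, 0.5904, 0.1554, 0.0822.
ρ(T) = max|λ| = 1.1438; 1.1438 > 1 ⇒ diverges.

no, ρ = 1.1438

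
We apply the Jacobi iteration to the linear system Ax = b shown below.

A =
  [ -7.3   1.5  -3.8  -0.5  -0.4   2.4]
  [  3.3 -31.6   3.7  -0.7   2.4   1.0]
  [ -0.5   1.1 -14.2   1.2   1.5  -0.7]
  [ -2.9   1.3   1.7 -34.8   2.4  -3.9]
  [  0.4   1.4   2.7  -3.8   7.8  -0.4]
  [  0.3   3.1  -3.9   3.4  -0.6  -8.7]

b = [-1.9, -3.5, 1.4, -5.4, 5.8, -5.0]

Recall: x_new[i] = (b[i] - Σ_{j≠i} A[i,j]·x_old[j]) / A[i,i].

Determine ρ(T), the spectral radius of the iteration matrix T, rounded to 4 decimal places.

0.3533

Let D = diag(-7.3, -31.6, -14.2, -34.8, 7.8, -8.7); L, U the strict triangles.
Jacobi T = -D⁻¹(L+U): T[5,3] = -(3.4)/(-8.7) = +0.3908; T[5,5] = 0.
  T[0,:] = [+0.0000  +0.2055  -0.5205  -0.0685  -0.0548  +0.3288]
  T[1,:] = [+0.1044  +0.0000  +0.1171  -0.0222  +0.0759  +0.0316]
  T[2,:] = [-0.0352  +0.0775  +0.0000  +0.0845  +0.1056  -0.0493]
  T[3,:] = [-0.0833  +0.0374  +0.0489  +0.0000  +0.0690  -0.1121]
  T[4,:] = [-0.0513  -0.1795  -0.3462  +0.4872  +0.0000  +0.0513]
  T[5,:] = [+0.0345  +0.3563  -0.4483  +0.3908  -0.0690  +0.0000]
|λ(T)| sorted: 0.3533, 0.2451, 0.2255, 0.2255, 0.1146, 0.1146.
ρ = 0.3533; 0.3533 < 1: convergent.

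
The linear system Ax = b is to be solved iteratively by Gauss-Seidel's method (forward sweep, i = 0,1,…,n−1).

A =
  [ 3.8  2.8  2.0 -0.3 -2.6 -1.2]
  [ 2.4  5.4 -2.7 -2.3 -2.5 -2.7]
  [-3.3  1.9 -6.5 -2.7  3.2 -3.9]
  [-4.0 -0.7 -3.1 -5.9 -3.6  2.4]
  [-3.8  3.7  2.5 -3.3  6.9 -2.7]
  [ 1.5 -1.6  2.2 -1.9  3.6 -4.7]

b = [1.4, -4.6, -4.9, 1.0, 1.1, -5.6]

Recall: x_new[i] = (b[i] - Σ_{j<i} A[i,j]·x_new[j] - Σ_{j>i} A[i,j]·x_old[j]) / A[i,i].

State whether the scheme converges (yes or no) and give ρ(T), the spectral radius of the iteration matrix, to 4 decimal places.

Write A = D+L+U with D = diag(3.8, 5.4, -6.5, -5.9, 6.9, -4.7).
GS T = -(D+L)⁻¹U: row 0 first, T[0,5] = -(-1.2)/(3.8) = +0.3158; later rows by forward substitution.
  T[0,:] = [+0.0000, -0.7368, -0.5263, +0.0789, +0.6842, +0.3158]
  T[1,:] = [+0.0000, +0.3275, +0.7339, +0.3908, +0.1589, +0.3596]
  T[2,:] = [+0.0000, +0.4698, +0.4817, -0.3412, +0.1914, -0.6552]
  T[3,:] = [+0.0000, +0.2138, +0.0166, +0.0794, -1.1934, +0.4943]
  T[4,:] = [+0.0000, -0.6494, -0.8500, -0.0045, -0.3485, +0.8461]
  T[5,:] = [+0.0000, -0.7106, -0.8501, -0.3031, +0.4694, +0.1200]
|eigenvalues of T|: 1.1794, 0.5336, 0.5336, 0.4757, 0.0730, 0.0000.
ρ(T) = max|λ| = 1.1794; 1.1794 > 1, so it fails to converge.

no, ρ = 1.1794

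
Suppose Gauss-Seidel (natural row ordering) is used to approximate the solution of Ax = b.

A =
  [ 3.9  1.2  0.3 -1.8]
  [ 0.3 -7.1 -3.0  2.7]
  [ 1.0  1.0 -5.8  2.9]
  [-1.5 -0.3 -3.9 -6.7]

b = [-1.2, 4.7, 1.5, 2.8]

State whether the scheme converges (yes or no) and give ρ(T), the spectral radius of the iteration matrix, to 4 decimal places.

Write A = D+L+U with D = diag(3.9, -7.1, -5.8, -6.7).
T_GS = -(D+L)⁻¹U: row 0 first, T[0,2] = -(0.3)/(3.9) = -0.0769; later rows by forward substitution.
  T[0,:] = [+0.0000 -0.3077 -0.0769 +0.4615]
  T[1,:] = [+0.0000 -0.0130 -0.4258 +0.3998]
  T[2,:] = [+0.0000 -0.0553 -0.0867 +0.6485]
  T[3,:] = [+0.0000 +0.1017 +0.0867 -0.4987]
|λ(T)| sorted: 0.7226, 0.1419, 0.1419, 0.0000.
ρ = 0.7226; 0.7226 < 1: convergent.

yes, ρ = 0.7226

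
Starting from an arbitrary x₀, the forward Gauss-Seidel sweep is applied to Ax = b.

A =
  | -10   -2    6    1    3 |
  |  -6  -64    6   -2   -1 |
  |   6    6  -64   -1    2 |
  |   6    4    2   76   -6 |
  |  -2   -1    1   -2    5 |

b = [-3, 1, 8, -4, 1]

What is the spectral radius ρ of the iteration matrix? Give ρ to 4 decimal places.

0.2175

A = D + L + U where D = diag(-10, -64, -64, 76, 5).
Gauss-Seidel: T = -(D+L)⁻¹U, row 0 first, T[0,3] = -(1)/(-10) = +0.1000; later rows by forward substitution.
  T[0,:] = [+0.0000  -0.2000  +0.6000  +0.1000  +0.3000]
  T[1,:] = [+0.0000  +0.0188  +0.0375  -0.0406  -0.0438]
  T[2,:] = [+0.0000  -0.0170  +0.0598  -0.0101  +0.0553]
  T[3,:] = [+0.0000  +0.0152  -0.0509  -0.0055  +0.0561]
  T[4,:] = [+0.0000  -0.0668  +0.2152  +0.0317  +0.1226]
|roots of det(T-λI)|: 0.2175, 0.0589, 0.0269, 0.0269, 0.0000.
spectral radius ρ = 0.2175; 0.2175 < 1, so it converges for any x₀.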